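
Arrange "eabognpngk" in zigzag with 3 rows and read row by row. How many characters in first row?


Zigzag "eabognpngk" into 3 rows:
Placing characters:
  'e' => row 0
  'a' => row 1
  'b' => row 2
  'o' => row 1
  'g' => row 0
  'n' => row 1
  'p' => row 2
  'n' => row 1
  'g' => row 0
  'k' => row 1
Rows:
  Row 0: "egg"
  Row 1: "aonnk"
  Row 2: "bp"
First row length: 3

3


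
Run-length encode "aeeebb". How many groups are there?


Input: aeeebb
Scanning for consecutive runs:
  Group 1: 'a' x 1 (positions 0-0)
  Group 2: 'e' x 3 (positions 1-3)
  Group 3: 'b' x 2 (positions 4-5)
Total groups: 3

3


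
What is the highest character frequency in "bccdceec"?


Input: bccdceec
Character counts:
  'b': 1
  'c': 4
  'd': 1
  'e': 2
Maximum frequency: 4

4


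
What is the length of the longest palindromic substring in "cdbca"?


Input: "cdbca"
Checking substrings for palindromes:
  No multi-char palindromic substrings found
Longest palindromic substring: "c" with length 1

1


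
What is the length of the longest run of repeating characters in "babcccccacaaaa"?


Input: "babcccccacaaaa"
Scanning for longest run:
  Position 1 ('a'): new char, reset run to 1
  Position 2 ('b'): new char, reset run to 1
  Position 3 ('c'): new char, reset run to 1
  Position 4 ('c'): continues run of 'c', length=2
  Position 5 ('c'): continues run of 'c', length=3
  Position 6 ('c'): continues run of 'c', length=4
  Position 7 ('c'): continues run of 'c', length=5
  Position 8 ('a'): new char, reset run to 1
  Position 9 ('c'): new char, reset run to 1
  Position 10 ('a'): new char, reset run to 1
  Position 11 ('a'): continues run of 'a', length=2
  Position 12 ('a'): continues run of 'a', length=3
  Position 13 ('a'): continues run of 'a', length=4
Longest run: 'c' with length 5

5


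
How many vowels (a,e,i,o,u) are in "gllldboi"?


Input: gllldboi
Checking each character:
  'g' at position 0: consonant
  'l' at position 1: consonant
  'l' at position 2: consonant
  'l' at position 3: consonant
  'd' at position 4: consonant
  'b' at position 5: consonant
  'o' at position 6: vowel (running total: 1)
  'i' at position 7: vowel (running total: 2)
Total vowels: 2

2


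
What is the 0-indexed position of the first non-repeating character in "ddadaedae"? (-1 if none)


Input: ddadaedae
Character frequencies:
  'a': 3
  'd': 4
  'e': 2
Scanning left to right for freq == 1:
  Position 0 ('d'): freq=4, skip
  Position 1 ('d'): freq=4, skip
  Position 2 ('a'): freq=3, skip
  Position 3 ('d'): freq=4, skip
  Position 4 ('a'): freq=3, skip
  Position 5 ('e'): freq=2, skip
  Position 6 ('d'): freq=4, skip
  Position 7 ('a'): freq=3, skip
  Position 8 ('e'): freq=2, skip
  No unique character found => answer = -1

-1


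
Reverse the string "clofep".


Input: clofep
Reading characters right to left:
  Position 5: 'p'
  Position 4: 'e'
  Position 3: 'f'
  Position 2: 'o'
  Position 1: 'l'
  Position 0: 'c'
Reversed: pefolc

pefolc


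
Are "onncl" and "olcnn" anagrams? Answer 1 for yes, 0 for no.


Strings: "onncl", "olcnn"
Sorted first:  clnno
Sorted second: clnno
Sorted forms match => anagrams

1


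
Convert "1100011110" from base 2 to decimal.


Input: "1100011110" in base 2
Positional expansion:
  Digit '1' (value 1) x 2^9 = 512
  Digit '1' (value 1) x 2^8 = 256
  Digit '0' (value 0) x 2^7 = 0
  Digit '0' (value 0) x 2^6 = 0
  Digit '0' (value 0) x 2^5 = 0
  Digit '1' (value 1) x 2^4 = 16
  Digit '1' (value 1) x 2^3 = 8
  Digit '1' (value 1) x 2^2 = 4
  Digit '1' (value 1) x 2^1 = 2
  Digit '0' (value 0) x 2^0 = 0
Sum = 798

798


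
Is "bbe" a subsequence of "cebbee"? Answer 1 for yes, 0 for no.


Check if "bbe" is a subsequence of "cebbee"
Greedy scan:
  Position 0 ('c'): no match needed
  Position 1 ('e'): no match needed
  Position 2 ('b'): matches sub[0] = 'b'
  Position 3 ('b'): matches sub[1] = 'b'
  Position 4 ('e'): matches sub[2] = 'e'
  Position 5 ('e'): no match needed
All 3 characters matched => is a subsequence

1


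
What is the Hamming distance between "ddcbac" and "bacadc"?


Comparing "ddcbac" and "bacadc" position by position:
  Position 0: 'd' vs 'b' => differ
  Position 1: 'd' vs 'a' => differ
  Position 2: 'c' vs 'c' => same
  Position 3: 'b' vs 'a' => differ
  Position 4: 'a' vs 'd' => differ
  Position 5: 'c' vs 'c' => same
Total differences (Hamming distance): 4

4


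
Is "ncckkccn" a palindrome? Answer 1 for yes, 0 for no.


Input: ncckkccn
Reversed: ncckkccn
  Compare pos 0 ('n') with pos 7 ('n'): match
  Compare pos 1 ('c') with pos 6 ('c'): match
  Compare pos 2 ('c') with pos 5 ('c'): match
  Compare pos 3 ('k') with pos 4 ('k'): match
Result: palindrome

1


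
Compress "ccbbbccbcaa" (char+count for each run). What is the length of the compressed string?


Input: ccbbbccbcaa
Runs:
  'c' x 2 => "c2"
  'b' x 3 => "b3"
  'c' x 2 => "c2"
  'b' x 1 => "b1"
  'c' x 1 => "c1"
  'a' x 2 => "a2"
Compressed: "c2b3c2b1c1a2"
Compressed length: 12

12


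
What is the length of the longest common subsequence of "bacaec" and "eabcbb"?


LCS of "bacaec" and "eabcbb"
DP table:
           e    a    b    c    b    b
      0    0    0    0    0    0    0
  b   0    0    0    1    1    1    1
  a   0    0    1    1    1    1    1
  c   0    0    1    1    2    2    2
  a   0    0    1    1    2    2    2
  e   0    1    1    1    2    2    2
  c   0    1    1    1    2    2    2
LCS length = dp[6][6] = 2

2


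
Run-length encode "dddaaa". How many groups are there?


Input: dddaaa
Scanning for consecutive runs:
  Group 1: 'd' x 3 (positions 0-2)
  Group 2: 'a' x 3 (positions 3-5)
Total groups: 2

2


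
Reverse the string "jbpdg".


Input: jbpdg
Reading characters right to left:
  Position 4: 'g'
  Position 3: 'd'
  Position 2: 'p'
  Position 1: 'b'
  Position 0: 'j'
Reversed: gdpbj

gdpbj


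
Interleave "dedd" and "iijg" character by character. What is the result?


Interleaving "dedd" and "iijg":
  Position 0: 'd' from first, 'i' from second => "di"
  Position 1: 'e' from first, 'i' from second => "ei"
  Position 2: 'd' from first, 'j' from second => "dj"
  Position 3: 'd' from first, 'g' from second => "dg"
Result: dieidjdg

dieidjdg


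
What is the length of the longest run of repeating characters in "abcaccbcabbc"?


Input: "abcaccbcabbc"
Scanning for longest run:
  Position 1 ('b'): new char, reset run to 1
  Position 2 ('c'): new char, reset run to 1
  Position 3 ('a'): new char, reset run to 1
  Position 4 ('c'): new char, reset run to 1
  Position 5 ('c'): continues run of 'c', length=2
  Position 6 ('b'): new char, reset run to 1
  Position 7 ('c'): new char, reset run to 1
  Position 8 ('a'): new char, reset run to 1
  Position 9 ('b'): new char, reset run to 1
  Position 10 ('b'): continues run of 'b', length=2
  Position 11 ('c'): new char, reset run to 1
Longest run: 'c' with length 2

2


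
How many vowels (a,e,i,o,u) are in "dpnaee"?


Input: dpnaee
Checking each character:
  'd' at position 0: consonant
  'p' at position 1: consonant
  'n' at position 2: consonant
  'a' at position 3: vowel (running total: 1)
  'e' at position 4: vowel (running total: 2)
  'e' at position 5: vowel (running total: 3)
Total vowels: 3

3


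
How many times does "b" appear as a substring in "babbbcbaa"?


Searching for "b" in "babbbcbaa"
Scanning each position:
  Position 0: "b" => MATCH
  Position 1: "a" => no
  Position 2: "b" => MATCH
  Position 3: "b" => MATCH
  Position 4: "b" => MATCH
  Position 5: "c" => no
  Position 6: "b" => MATCH
  Position 7: "a" => no
  Position 8: "a" => no
Total occurrences: 5

5


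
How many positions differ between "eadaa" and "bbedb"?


Comparing "eadaa" and "bbedb" position by position:
  Position 0: 'e' vs 'b' => DIFFER
  Position 1: 'a' vs 'b' => DIFFER
  Position 2: 'd' vs 'e' => DIFFER
  Position 3: 'a' vs 'd' => DIFFER
  Position 4: 'a' vs 'b' => DIFFER
Positions that differ: 5

5


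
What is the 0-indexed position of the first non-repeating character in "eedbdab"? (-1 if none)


Input: eedbdab
Character frequencies:
  'a': 1
  'b': 2
  'd': 2
  'e': 2
Scanning left to right for freq == 1:
  Position 0 ('e'): freq=2, skip
  Position 1 ('e'): freq=2, skip
  Position 2 ('d'): freq=2, skip
  Position 3 ('b'): freq=2, skip
  Position 4 ('d'): freq=2, skip
  Position 5 ('a'): unique! => answer = 5

5


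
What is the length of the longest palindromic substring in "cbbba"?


Input: "cbbba"
Checking substrings for palindromes:
  [1:4] "bbb" (len 3) => palindrome
  [1:3] "bb" (len 2) => palindrome
  [2:4] "bb" (len 2) => palindrome
Longest palindromic substring: "bbb" with length 3

3


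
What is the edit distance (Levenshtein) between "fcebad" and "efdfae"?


Computing edit distance: "fcebad" -> "efdfae"
DP table:
           e    f    d    f    a    e
      0    1    2    3    4    5    6
  f   1    1    1    2    3    4    5
  c   2    2    2    2    3    4    5
  e   3    2    3    3    3    4    4
  b   4    3    3    4    4    4    5
  a   5    4    4    4    5    4    5
  d   6    5    5    4    5    5    5
Edit distance = dp[6][6] = 5

5


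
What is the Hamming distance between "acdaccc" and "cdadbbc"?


Comparing "acdaccc" and "cdadbbc" position by position:
  Position 0: 'a' vs 'c' => differ
  Position 1: 'c' vs 'd' => differ
  Position 2: 'd' vs 'a' => differ
  Position 3: 'a' vs 'd' => differ
  Position 4: 'c' vs 'b' => differ
  Position 5: 'c' vs 'b' => differ
  Position 6: 'c' vs 'c' => same
Total differences (Hamming distance): 6

6


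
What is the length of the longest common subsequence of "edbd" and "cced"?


LCS of "edbd" and "cced"
DP table:
           c    c    e    d
      0    0    0    0    0
  e   0    0    0    1    1
  d   0    0    0    1    2
  b   0    0    0    1    2
  d   0    0    0    1    2
LCS length = dp[4][4] = 2

2


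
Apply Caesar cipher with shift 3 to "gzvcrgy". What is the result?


Caesar cipher: shift "gzvcrgy" by 3
  'g' (pos 6) + 3 = pos 9 = 'j'
  'z' (pos 25) + 3 = pos 2 = 'c'
  'v' (pos 21) + 3 = pos 24 = 'y'
  'c' (pos 2) + 3 = pos 5 = 'f'
  'r' (pos 17) + 3 = pos 20 = 'u'
  'g' (pos 6) + 3 = pos 9 = 'j'
  'y' (pos 24) + 3 = pos 1 = 'b'
Result: jcyfujb

jcyfujb


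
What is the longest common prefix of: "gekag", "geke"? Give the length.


Words: gekag, geke
  Position 0: all 'g' => match
  Position 1: all 'e' => match
  Position 2: all 'k' => match
  Position 3: ('a', 'e') => mismatch, stop
LCP = "gek" (length 3)

3


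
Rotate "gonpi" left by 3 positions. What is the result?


Input: "gonpi", rotate left by 3
First 3 characters: "gon"
Remaining characters: "pi"
Concatenate remaining + first: "pi" + "gon" = "pigon"

pigon


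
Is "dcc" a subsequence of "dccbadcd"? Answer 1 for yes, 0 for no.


Check if "dcc" is a subsequence of "dccbadcd"
Greedy scan:
  Position 0 ('d'): matches sub[0] = 'd'
  Position 1 ('c'): matches sub[1] = 'c'
  Position 2 ('c'): matches sub[2] = 'c'
  Position 3 ('b'): no match needed
  Position 4 ('a'): no match needed
  Position 5 ('d'): no match needed
  Position 6 ('c'): no match needed
  Position 7 ('d'): no match needed
All 3 characters matched => is a subsequence

1


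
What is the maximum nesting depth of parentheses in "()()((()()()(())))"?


Input: "()()((()()()(())))"
Tracking depth:
  Position 0 '(': depth becomes 1
  Position 1 ')': depth becomes 0
  Position 2 '(': depth becomes 1
  Position 3 ')': depth becomes 0
  Position 4 '(': depth becomes 1
  Position 5 '(': depth becomes 2
  Position 6 '(': depth becomes 3
  Position 7 ')': depth becomes 2
  Position 8 '(': depth becomes 3
  Position 9 ')': depth becomes 2
  Position 10 '(': depth becomes 3
  Position 11 ')': depth becomes 2
  Position 12 '(': depth becomes 3
  Position 13 '(': depth becomes 4
  Position 14 ')': depth becomes 3
  Position 15 ')': depth becomes 2
  Position 16 ')': depth becomes 1
  Position 17 ')': depth becomes 0
Maximum depth reached: 4

4


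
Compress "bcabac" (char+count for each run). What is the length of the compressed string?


Input: bcabac
Runs:
  'b' x 1 => "b1"
  'c' x 1 => "c1"
  'a' x 1 => "a1"
  'b' x 1 => "b1"
  'a' x 1 => "a1"
  'c' x 1 => "c1"
Compressed: "b1c1a1b1a1c1"
Compressed length: 12

12


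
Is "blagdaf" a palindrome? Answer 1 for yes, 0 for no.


Input: blagdaf
Reversed: fadgalb
  Compare pos 0 ('b') with pos 6 ('f'): MISMATCH
  Compare pos 1 ('l') with pos 5 ('a'): MISMATCH
  Compare pos 2 ('a') with pos 4 ('d'): MISMATCH
Result: not a palindrome

0


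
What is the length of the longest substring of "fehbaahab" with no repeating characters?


Input: "fehbaahab"
Sliding window (track last position of each char):
  Position 0 ('f'): window [0,0] length 1 -- new best
  Position 1 ('e'): window [0,1] length 2 -- new best
  Position 2 ('h'): window [0,2] length 3 -- new best
  Position 3 ('b'): window [0,3] length 4 -- new best
  Position 4 ('a'): window [0,4] length 5 -- new best
  Position 5 ('a'): repeat (last at 4), move window start to 5
  Position 5 ('a'): window [5,5] length 1
  Position 6 ('h'): window [5,6] length 2
  Position 7 ('a'): repeat (last at 5), move window start to 6
  Position 7 ('a'): window [6,7] length 2
  Position 8 ('b'): window [6,8] length 3
Longest substring with no repeats: "fehba" with length 5

5


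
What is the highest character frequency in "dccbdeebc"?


Input: dccbdeebc
Character counts:
  'b': 2
  'c': 3
  'd': 2
  'e': 2
Maximum frequency: 3

3


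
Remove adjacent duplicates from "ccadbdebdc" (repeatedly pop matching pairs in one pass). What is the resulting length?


Input: ccadbdebdc
Stack-based adjacent duplicate removal:
  Read 'c': push. Stack: c
  Read 'c': matches stack top 'c' => pop. Stack: (empty)
  Read 'a': push. Stack: a
  Read 'd': push. Stack: ad
  Read 'b': push. Stack: adb
  Read 'd': push. Stack: adbd
  Read 'e': push. Stack: adbde
  Read 'b': push. Stack: adbdeb
  Read 'd': push. Stack: adbdebd
  Read 'c': push. Stack: adbdebdc
Final stack: "adbdebdc" (length 8)

8


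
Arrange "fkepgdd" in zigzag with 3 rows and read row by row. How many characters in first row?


Zigzag "fkepgdd" into 3 rows:
Placing characters:
  'f' => row 0
  'k' => row 1
  'e' => row 2
  'p' => row 1
  'g' => row 0
  'd' => row 1
  'd' => row 2
Rows:
  Row 0: "fg"
  Row 1: "kpd"
  Row 2: "ed"
First row length: 2

2


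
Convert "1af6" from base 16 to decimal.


Input: "1af6" in base 16
Positional expansion:
  Digit '1' (value 1) x 16^3 = 4096
  Digit 'a' (value 10) x 16^2 = 2560
  Digit 'f' (value 15) x 16^1 = 240
  Digit '6' (value 6) x 16^0 = 6
Sum = 6902

6902


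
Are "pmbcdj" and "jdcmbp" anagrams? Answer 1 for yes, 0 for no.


Strings: "pmbcdj", "jdcmbp"
Sorted first:  bcdjmp
Sorted second: bcdjmp
Sorted forms match => anagrams

1


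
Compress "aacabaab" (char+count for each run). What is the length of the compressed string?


Input: aacabaab
Runs:
  'a' x 2 => "a2"
  'c' x 1 => "c1"
  'a' x 1 => "a1"
  'b' x 1 => "b1"
  'a' x 2 => "a2"
  'b' x 1 => "b1"
Compressed: "a2c1a1b1a2b1"
Compressed length: 12

12


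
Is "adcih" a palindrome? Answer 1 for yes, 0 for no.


Input: adcih
Reversed: hicda
  Compare pos 0 ('a') with pos 4 ('h'): MISMATCH
  Compare pos 1 ('d') with pos 3 ('i'): MISMATCH
Result: not a palindrome

0


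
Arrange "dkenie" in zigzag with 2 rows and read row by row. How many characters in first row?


Zigzag "dkenie" into 2 rows:
Placing characters:
  'd' => row 0
  'k' => row 1
  'e' => row 0
  'n' => row 1
  'i' => row 0
  'e' => row 1
Rows:
  Row 0: "dei"
  Row 1: "kne"
First row length: 3

3


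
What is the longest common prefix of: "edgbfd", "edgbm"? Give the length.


Words: edgbfd, edgbm
  Position 0: all 'e' => match
  Position 1: all 'd' => match
  Position 2: all 'g' => match
  Position 3: all 'b' => match
  Position 4: ('f', 'm') => mismatch, stop
LCP = "edgb" (length 4)

4


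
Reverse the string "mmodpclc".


Input: mmodpclc
Reading characters right to left:
  Position 7: 'c'
  Position 6: 'l'
  Position 5: 'c'
  Position 4: 'p'
  Position 3: 'd'
  Position 2: 'o'
  Position 1: 'm'
  Position 0: 'm'
Reversed: clcpdomm

clcpdomm


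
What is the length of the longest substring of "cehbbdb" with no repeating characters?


Input: "cehbbdb"
Sliding window (track last position of each char):
  Position 0 ('c'): window [0,0] length 1 -- new best
  Position 1 ('e'): window [0,1] length 2 -- new best
  Position 2 ('h'): window [0,2] length 3 -- new best
  Position 3 ('b'): window [0,3] length 4 -- new best
  Position 4 ('b'): repeat (last at 3), move window start to 4
  Position 4 ('b'): window [4,4] length 1
  Position 5 ('d'): window [4,5] length 2
  Position 6 ('b'): repeat (last at 4), move window start to 5
  Position 6 ('b'): window [5,6] length 2
Longest substring with no repeats: "cehb" with length 4

4


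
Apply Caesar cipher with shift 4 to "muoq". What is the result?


Caesar cipher: shift "muoq" by 4
  'm' (pos 12) + 4 = pos 16 = 'q'
  'u' (pos 20) + 4 = pos 24 = 'y'
  'o' (pos 14) + 4 = pos 18 = 's'
  'q' (pos 16) + 4 = pos 20 = 'u'
Result: qysu

qysu


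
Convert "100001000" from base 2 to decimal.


Input: "100001000" in base 2
Positional expansion:
  Digit '1' (value 1) x 2^8 = 256
  Digit '0' (value 0) x 2^7 = 0
  Digit '0' (value 0) x 2^6 = 0
  Digit '0' (value 0) x 2^5 = 0
  Digit '0' (value 0) x 2^4 = 0
  Digit '1' (value 1) x 2^3 = 8
  Digit '0' (value 0) x 2^2 = 0
  Digit '0' (value 0) x 2^1 = 0
  Digit '0' (value 0) x 2^0 = 0
Sum = 264

264


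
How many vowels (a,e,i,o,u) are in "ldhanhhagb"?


Input: ldhanhhagb
Checking each character:
  'l' at position 0: consonant
  'd' at position 1: consonant
  'h' at position 2: consonant
  'a' at position 3: vowel (running total: 1)
  'n' at position 4: consonant
  'h' at position 5: consonant
  'h' at position 6: consonant
  'a' at position 7: vowel (running total: 2)
  'g' at position 8: consonant
  'b' at position 9: consonant
Total vowels: 2

2


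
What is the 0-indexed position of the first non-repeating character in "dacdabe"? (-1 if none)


Input: dacdabe
Character frequencies:
  'a': 2
  'b': 1
  'c': 1
  'd': 2
  'e': 1
Scanning left to right for freq == 1:
  Position 0 ('d'): freq=2, skip
  Position 1 ('a'): freq=2, skip
  Position 2 ('c'): unique! => answer = 2

2


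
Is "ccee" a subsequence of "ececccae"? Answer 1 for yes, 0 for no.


Check if "ccee" is a subsequence of "ececccae"
Greedy scan:
  Position 0 ('e'): no match needed
  Position 1 ('c'): matches sub[0] = 'c'
  Position 2 ('e'): no match needed
  Position 3 ('c'): matches sub[1] = 'c'
  Position 4 ('c'): no match needed
  Position 5 ('c'): no match needed
  Position 6 ('a'): no match needed
  Position 7 ('e'): matches sub[2] = 'e'
Only matched 3/4 characters => not a subsequence

0


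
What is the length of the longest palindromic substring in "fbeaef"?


Input: "fbeaef"
Checking substrings for palindromes:
  [2:5] "eae" (len 3) => palindrome
Longest palindromic substring: "eae" with length 3

3


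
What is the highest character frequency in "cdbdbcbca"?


Input: cdbdbcbca
Character counts:
  'a': 1
  'b': 3
  'c': 3
  'd': 2
Maximum frequency: 3

3


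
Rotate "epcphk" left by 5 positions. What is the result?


Input: "epcphk", rotate left by 5
First 5 characters: "epcph"
Remaining characters: "k"
Concatenate remaining + first: "k" + "epcph" = "kepcph"

kepcph


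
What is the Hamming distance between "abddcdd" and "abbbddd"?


Comparing "abddcdd" and "abbbddd" position by position:
  Position 0: 'a' vs 'a' => same
  Position 1: 'b' vs 'b' => same
  Position 2: 'd' vs 'b' => differ
  Position 3: 'd' vs 'b' => differ
  Position 4: 'c' vs 'd' => differ
  Position 5: 'd' vs 'd' => same
  Position 6: 'd' vs 'd' => same
Total differences (Hamming distance): 3

3


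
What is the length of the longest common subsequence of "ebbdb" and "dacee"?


LCS of "ebbdb" and "dacee"
DP table:
           d    a    c    e    e
      0    0    0    0    0    0
  e   0    0    0    0    1    1
  b   0    0    0    0    1    1
  b   0    0    0    0    1    1
  d   0    1    1    1    1    1
  b   0    1    1    1    1    1
LCS length = dp[5][5] = 1

1


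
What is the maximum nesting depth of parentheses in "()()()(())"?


Input: "()()()(())"
Tracking depth:
  Position 0 '(': depth becomes 1
  Position 1 ')': depth becomes 0
  Position 2 '(': depth becomes 1
  Position 3 ')': depth becomes 0
  Position 4 '(': depth becomes 1
  Position 5 ')': depth becomes 0
  Position 6 '(': depth becomes 1
  Position 7 '(': depth becomes 2
  Position 8 ')': depth becomes 1
  Position 9 ')': depth becomes 0
Maximum depth reached: 2

2


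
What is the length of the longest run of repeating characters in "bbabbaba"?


Input: "bbabbaba"
Scanning for longest run:
  Position 1 ('b'): continues run of 'b', length=2
  Position 2 ('a'): new char, reset run to 1
  Position 3 ('b'): new char, reset run to 1
  Position 4 ('b'): continues run of 'b', length=2
  Position 5 ('a'): new char, reset run to 1
  Position 6 ('b'): new char, reset run to 1
  Position 7 ('a'): new char, reset run to 1
Longest run: 'b' with length 2

2


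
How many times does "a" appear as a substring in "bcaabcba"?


Searching for "a" in "bcaabcba"
Scanning each position:
  Position 0: "b" => no
  Position 1: "c" => no
  Position 2: "a" => MATCH
  Position 3: "a" => MATCH
  Position 4: "b" => no
  Position 5: "c" => no
  Position 6: "b" => no
  Position 7: "a" => MATCH
Total occurrences: 3

3


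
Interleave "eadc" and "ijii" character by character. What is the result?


Interleaving "eadc" and "ijii":
  Position 0: 'e' from first, 'i' from second => "ei"
  Position 1: 'a' from first, 'j' from second => "aj"
  Position 2: 'd' from first, 'i' from second => "di"
  Position 3: 'c' from first, 'i' from second => "ci"
Result: eiajdici

eiajdici


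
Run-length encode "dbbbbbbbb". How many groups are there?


Input: dbbbbbbbb
Scanning for consecutive runs:
  Group 1: 'd' x 1 (positions 0-0)
  Group 2: 'b' x 8 (positions 1-8)
Total groups: 2

2


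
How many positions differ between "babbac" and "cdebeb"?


Comparing "babbac" and "cdebeb" position by position:
  Position 0: 'b' vs 'c' => DIFFER
  Position 1: 'a' vs 'd' => DIFFER
  Position 2: 'b' vs 'e' => DIFFER
  Position 3: 'b' vs 'b' => same
  Position 4: 'a' vs 'e' => DIFFER
  Position 5: 'c' vs 'b' => DIFFER
Positions that differ: 5

5


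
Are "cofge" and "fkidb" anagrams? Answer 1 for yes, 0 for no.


Strings: "cofge", "fkidb"
Sorted first:  cefgo
Sorted second: bdfik
Differ at position 0: 'c' vs 'b' => not anagrams

0


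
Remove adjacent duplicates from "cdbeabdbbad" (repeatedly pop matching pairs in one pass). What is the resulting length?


Input: cdbeabdbbad
Stack-based adjacent duplicate removal:
  Read 'c': push. Stack: c
  Read 'd': push. Stack: cd
  Read 'b': push. Stack: cdb
  Read 'e': push. Stack: cdbe
  Read 'a': push. Stack: cdbea
  Read 'b': push. Stack: cdbeab
  Read 'd': push. Stack: cdbeabd
  Read 'b': push. Stack: cdbeabdb
  Read 'b': matches stack top 'b' => pop. Stack: cdbeabd
  Read 'a': push. Stack: cdbeabda
  Read 'd': push. Stack: cdbeabdad
Final stack: "cdbeabdad" (length 9)

9


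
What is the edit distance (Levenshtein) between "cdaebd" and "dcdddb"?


Computing edit distance: "cdaebd" -> "dcdddb"
DP table:
           d    c    d    d    d    b
      0    1    2    3    4    5    6
  c   1    1    1    2    3    4    5
  d   2    1    2    1    2    3    4
  a   3    2    2    2    2    3    4
  e   4    3    3    3    3    3    4
  b   5    4    4    4    4    4    3
  d   6    5    5    4    4    4    4
Edit distance = dp[6][6] = 4

4


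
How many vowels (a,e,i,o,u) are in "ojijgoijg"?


Input: ojijgoijg
Checking each character:
  'o' at position 0: vowel (running total: 1)
  'j' at position 1: consonant
  'i' at position 2: vowel (running total: 2)
  'j' at position 3: consonant
  'g' at position 4: consonant
  'o' at position 5: vowel (running total: 3)
  'i' at position 6: vowel (running total: 4)
  'j' at position 7: consonant
  'g' at position 8: consonant
Total vowels: 4

4


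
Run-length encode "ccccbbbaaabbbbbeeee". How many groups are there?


Input: ccccbbbaaabbbbbeeee
Scanning for consecutive runs:
  Group 1: 'c' x 4 (positions 0-3)
  Group 2: 'b' x 3 (positions 4-6)
  Group 3: 'a' x 3 (positions 7-9)
  Group 4: 'b' x 5 (positions 10-14)
  Group 5: 'e' x 4 (positions 15-18)
Total groups: 5

5


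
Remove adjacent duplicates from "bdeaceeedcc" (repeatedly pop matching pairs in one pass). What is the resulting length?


Input: bdeaceeedcc
Stack-based adjacent duplicate removal:
  Read 'b': push. Stack: b
  Read 'd': push. Stack: bd
  Read 'e': push. Stack: bde
  Read 'a': push. Stack: bdea
  Read 'c': push. Stack: bdeac
  Read 'e': push. Stack: bdeace
  Read 'e': matches stack top 'e' => pop. Stack: bdeac
  Read 'e': push. Stack: bdeace
  Read 'd': push. Stack: bdeaced
  Read 'c': push. Stack: bdeacedc
  Read 'c': matches stack top 'c' => pop. Stack: bdeaced
Final stack: "bdeaced" (length 7)

7


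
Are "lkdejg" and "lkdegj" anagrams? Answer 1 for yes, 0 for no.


Strings: "lkdejg", "lkdegj"
Sorted first:  degjkl
Sorted second: degjkl
Sorted forms match => anagrams

1


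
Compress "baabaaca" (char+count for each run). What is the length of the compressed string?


Input: baabaaca
Runs:
  'b' x 1 => "b1"
  'a' x 2 => "a2"
  'b' x 1 => "b1"
  'a' x 2 => "a2"
  'c' x 1 => "c1"
  'a' x 1 => "a1"
Compressed: "b1a2b1a2c1a1"
Compressed length: 12

12


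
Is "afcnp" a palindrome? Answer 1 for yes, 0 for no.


Input: afcnp
Reversed: pncfa
  Compare pos 0 ('a') with pos 4 ('p'): MISMATCH
  Compare pos 1 ('f') with pos 3 ('n'): MISMATCH
Result: not a palindrome

0


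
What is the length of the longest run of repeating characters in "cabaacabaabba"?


Input: "cabaacabaabba"
Scanning for longest run:
  Position 1 ('a'): new char, reset run to 1
  Position 2 ('b'): new char, reset run to 1
  Position 3 ('a'): new char, reset run to 1
  Position 4 ('a'): continues run of 'a', length=2
  Position 5 ('c'): new char, reset run to 1
  Position 6 ('a'): new char, reset run to 1
  Position 7 ('b'): new char, reset run to 1
  Position 8 ('a'): new char, reset run to 1
  Position 9 ('a'): continues run of 'a', length=2
  Position 10 ('b'): new char, reset run to 1
  Position 11 ('b'): continues run of 'b', length=2
  Position 12 ('a'): new char, reset run to 1
Longest run: 'a' with length 2

2


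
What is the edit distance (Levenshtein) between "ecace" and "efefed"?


Computing edit distance: "ecace" -> "efefed"
DP table:
           e    f    e    f    e    d
      0    1    2    3    4    5    6
  e   1    0    1    2    3    4    5
  c   2    1    1    2    3    4    5
  a   3    2    2    2    3    4    5
  c   4    3    3    3    3    4    5
  e   5    4    4    3    4    3    4
Edit distance = dp[5][6] = 4

4


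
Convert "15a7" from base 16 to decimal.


Input: "15a7" in base 16
Positional expansion:
  Digit '1' (value 1) x 16^3 = 4096
  Digit '5' (value 5) x 16^2 = 1280
  Digit 'a' (value 10) x 16^1 = 160
  Digit '7' (value 7) x 16^0 = 7
Sum = 5543

5543


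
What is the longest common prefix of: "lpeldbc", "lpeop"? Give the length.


Words: lpeldbc, lpeop
  Position 0: all 'l' => match
  Position 1: all 'p' => match
  Position 2: all 'e' => match
  Position 3: ('l', 'o') => mismatch, stop
LCP = "lpe" (length 3)

3


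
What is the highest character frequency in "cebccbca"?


Input: cebccbca
Character counts:
  'a': 1
  'b': 2
  'c': 4
  'e': 1
Maximum frequency: 4

4


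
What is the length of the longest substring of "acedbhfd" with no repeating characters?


Input: "acedbhfd"
Sliding window (track last position of each char):
  Position 0 ('a'): window [0,0] length 1 -- new best
  Position 1 ('c'): window [0,1] length 2 -- new best
  Position 2 ('e'): window [0,2] length 3 -- new best
  Position 3 ('d'): window [0,3] length 4 -- new best
  Position 4 ('b'): window [0,4] length 5 -- new best
  Position 5 ('h'): window [0,5] length 6 -- new best
  Position 6 ('f'): window [0,6] length 7 -- new best
  Position 7 ('d'): repeat (last at 3), move window start to 4
  Position 7 ('d'): window [4,7] length 4
Longest substring with no repeats: "acedbhf" with length 7

7


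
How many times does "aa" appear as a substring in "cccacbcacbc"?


Searching for "aa" in "cccacbcacbc"
Scanning each position:
  Position 0: "cc" => no
  Position 1: "cc" => no
  Position 2: "ca" => no
  Position 3: "ac" => no
  Position 4: "cb" => no
  Position 5: "bc" => no
  Position 6: "ca" => no
  Position 7: "ac" => no
  Position 8: "cb" => no
  Position 9: "bc" => no
Total occurrences: 0

0


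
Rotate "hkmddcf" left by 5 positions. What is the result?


Input: "hkmddcf", rotate left by 5
First 5 characters: "hkmdd"
Remaining characters: "cf"
Concatenate remaining + first: "cf" + "hkmdd" = "cfhkmdd"

cfhkmdd


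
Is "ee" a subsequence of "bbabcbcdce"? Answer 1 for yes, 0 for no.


Check if "ee" is a subsequence of "bbabcbcdce"
Greedy scan:
  Position 0 ('b'): no match needed
  Position 1 ('b'): no match needed
  Position 2 ('a'): no match needed
  Position 3 ('b'): no match needed
  Position 4 ('c'): no match needed
  Position 5 ('b'): no match needed
  Position 6 ('c'): no match needed
  Position 7 ('d'): no match needed
  Position 8 ('c'): no match needed
  Position 9 ('e'): matches sub[0] = 'e'
Only matched 1/2 characters => not a subsequence

0


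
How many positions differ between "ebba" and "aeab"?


Comparing "ebba" and "aeab" position by position:
  Position 0: 'e' vs 'a' => DIFFER
  Position 1: 'b' vs 'e' => DIFFER
  Position 2: 'b' vs 'a' => DIFFER
  Position 3: 'a' vs 'b' => DIFFER
Positions that differ: 4

4


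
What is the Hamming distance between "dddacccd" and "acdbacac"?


Comparing "dddacccd" and "acdbacac" position by position:
  Position 0: 'd' vs 'a' => differ
  Position 1: 'd' vs 'c' => differ
  Position 2: 'd' vs 'd' => same
  Position 3: 'a' vs 'b' => differ
  Position 4: 'c' vs 'a' => differ
  Position 5: 'c' vs 'c' => same
  Position 6: 'c' vs 'a' => differ
  Position 7: 'd' vs 'c' => differ
Total differences (Hamming distance): 6

6


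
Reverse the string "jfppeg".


Input: jfppeg
Reading characters right to left:
  Position 5: 'g'
  Position 4: 'e'
  Position 3: 'p'
  Position 2: 'p'
  Position 1: 'f'
  Position 0: 'j'
Reversed: geppfj

geppfj


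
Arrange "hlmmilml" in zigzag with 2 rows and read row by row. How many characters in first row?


Zigzag "hlmmilml" into 2 rows:
Placing characters:
  'h' => row 0
  'l' => row 1
  'm' => row 0
  'm' => row 1
  'i' => row 0
  'l' => row 1
  'm' => row 0
  'l' => row 1
Rows:
  Row 0: "hmim"
  Row 1: "lmll"
First row length: 4

4


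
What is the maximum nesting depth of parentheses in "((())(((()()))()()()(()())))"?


Input: "((())(((()()))()()()(()())))"
Tracking depth:
  Position 0 '(': depth becomes 1
  Position 1 '(': depth becomes 2
  Position 2 '(': depth becomes 3
  Position 3 ')': depth becomes 2
  Position 4 ')': depth becomes 1
  Position 5 '(': depth becomes 2
  Position 6 '(': depth becomes 3
  Position 7 '(': depth becomes 4
  Position 8 '(': depth becomes 5
  Position 9 ')': depth becomes 4
  Position 10 '(': depth becomes 5
  Position 11 ')': depth becomes 4
  Position 12 ')': depth becomes 3
  Position 13 ')': depth becomes 2
  Position 14 '(': depth becomes 3
  Position 15 ')': depth becomes 2
  Position 16 '(': depth becomes 3
  Position 17 ')': depth becomes 2
  Position 18 '(': depth becomes 3
  Position 19 ')': depth becomes 2
  Position 20 '(': depth becomes 3
  Position 21 '(': depth becomes 4
  Position 22 ')': depth becomes 3
  Position 23 '(': depth becomes 4
  Position 24 ')': depth becomes 3
  Position 25 ')': depth becomes 2
  Position 26 ')': depth becomes 1
  Position 27 ')': depth becomes 0
Maximum depth reached: 5

5


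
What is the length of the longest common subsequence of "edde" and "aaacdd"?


LCS of "edde" and "aaacdd"
DP table:
           a    a    a    c    d    d
      0    0    0    0    0    0    0
  e   0    0    0    0    0    0    0
  d   0    0    0    0    0    1    1
  d   0    0    0    0    0    1    2
  e   0    0    0    0    0    1    2
LCS length = dp[4][6] = 2

2


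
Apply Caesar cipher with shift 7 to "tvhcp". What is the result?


Caesar cipher: shift "tvhcp" by 7
  't' (pos 19) + 7 = pos 0 = 'a'
  'v' (pos 21) + 7 = pos 2 = 'c'
  'h' (pos 7) + 7 = pos 14 = 'o'
  'c' (pos 2) + 7 = pos 9 = 'j'
  'p' (pos 15) + 7 = pos 22 = 'w'
Result: acojw

acojw


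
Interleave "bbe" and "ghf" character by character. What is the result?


Interleaving "bbe" and "ghf":
  Position 0: 'b' from first, 'g' from second => "bg"
  Position 1: 'b' from first, 'h' from second => "bh"
  Position 2: 'e' from first, 'f' from second => "ef"
Result: bgbhef

bgbhef


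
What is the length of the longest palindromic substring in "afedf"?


Input: "afedf"
Checking substrings for palindromes:
  No multi-char palindromic substrings found
Longest palindromic substring: "a" with length 1

1


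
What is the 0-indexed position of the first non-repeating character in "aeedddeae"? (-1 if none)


Input: aeedddeae
Character frequencies:
  'a': 2
  'd': 3
  'e': 4
Scanning left to right for freq == 1:
  Position 0 ('a'): freq=2, skip
  Position 1 ('e'): freq=4, skip
  Position 2 ('e'): freq=4, skip
  Position 3 ('d'): freq=3, skip
  Position 4 ('d'): freq=3, skip
  Position 5 ('d'): freq=3, skip
  Position 6 ('e'): freq=4, skip
  Position 7 ('a'): freq=2, skip
  Position 8 ('e'): freq=4, skip
  No unique character found => answer = -1

-1


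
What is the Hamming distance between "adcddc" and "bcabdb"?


Comparing "adcddc" and "bcabdb" position by position:
  Position 0: 'a' vs 'b' => differ
  Position 1: 'd' vs 'c' => differ
  Position 2: 'c' vs 'a' => differ
  Position 3: 'd' vs 'b' => differ
  Position 4: 'd' vs 'd' => same
  Position 5: 'c' vs 'b' => differ
Total differences (Hamming distance): 5

5


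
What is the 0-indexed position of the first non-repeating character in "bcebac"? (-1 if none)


Input: bcebac
Character frequencies:
  'a': 1
  'b': 2
  'c': 2
  'e': 1
Scanning left to right for freq == 1:
  Position 0 ('b'): freq=2, skip
  Position 1 ('c'): freq=2, skip
  Position 2 ('e'): unique! => answer = 2

2


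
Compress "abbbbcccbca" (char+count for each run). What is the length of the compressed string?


Input: abbbbcccbca
Runs:
  'a' x 1 => "a1"
  'b' x 4 => "b4"
  'c' x 3 => "c3"
  'b' x 1 => "b1"
  'c' x 1 => "c1"
  'a' x 1 => "a1"
Compressed: "a1b4c3b1c1a1"
Compressed length: 12

12


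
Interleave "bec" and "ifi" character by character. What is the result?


Interleaving "bec" and "ifi":
  Position 0: 'b' from first, 'i' from second => "bi"
  Position 1: 'e' from first, 'f' from second => "ef"
  Position 2: 'c' from first, 'i' from second => "ci"
Result: biefci

biefci


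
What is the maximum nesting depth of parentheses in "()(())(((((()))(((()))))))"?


Input: "()(())(((((()))(((()))))))"
Tracking depth:
  Position 0 '(': depth becomes 1
  Position 1 ')': depth becomes 0
  Position 2 '(': depth becomes 1
  Position 3 '(': depth becomes 2
  Position 4 ')': depth becomes 1
  Position 5 ')': depth becomes 0
  Position 6 '(': depth becomes 1
  Position 7 '(': depth becomes 2
  Position 8 '(': depth becomes 3
  Position 9 '(': depth becomes 4
  Position 10 '(': depth becomes 5
  Position 11 '(': depth becomes 6
  Position 12 ')': depth becomes 5
  Position 13 ')': depth becomes 4
  Position 14 ')': depth becomes 3
  Position 15 '(': depth becomes 4
  Position 16 '(': depth becomes 5
  Position 17 '(': depth becomes 6
  Position 18 '(': depth becomes 7
  Position 19 ')': depth becomes 6
  Position 20 ')': depth becomes 5
  Position 21 ')': depth becomes 4
  Position 22 ')': depth becomes 3
  Position 23 ')': depth becomes 2
  Position 24 ')': depth becomes 1
  Position 25 ')': depth becomes 0
Maximum depth reached: 7

7


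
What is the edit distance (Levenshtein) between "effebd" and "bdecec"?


Computing edit distance: "effebd" -> "bdecec"
DP table:
           b    d    e    c    e    c
      0    1    2    3    4    5    6
  e   1    1    2    2    3    4    5
  f   2    2    2    3    3    4    5
  f   3    3    3    3    4    4    5
  e   4    4    4    3    4    4    5
  b   5    4    5    4    4    5    5
  d   6    5    4    5    5    5    6
Edit distance = dp[6][6] = 6

6


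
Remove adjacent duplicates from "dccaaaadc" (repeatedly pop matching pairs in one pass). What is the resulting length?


Input: dccaaaadc
Stack-based adjacent duplicate removal:
  Read 'd': push. Stack: d
  Read 'c': push. Stack: dc
  Read 'c': matches stack top 'c' => pop. Stack: d
  Read 'a': push. Stack: da
  Read 'a': matches stack top 'a' => pop. Stack: d
  Read 'a': push. Stack: da
  Read 'a': matches stack top 'a' => pop. Stack: d
  Read 'd': matches stack top 'd' => pop. Stack: (empty)
  Read 'c': push. Stack: c
Final stack: "c" (length 1)

1


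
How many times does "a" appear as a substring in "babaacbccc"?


Searching for "a" in "babaacbccc"
Scanning each position:
  Position 0: "b" => no
  Position 1: "a" => MATCH
  Position 2: "b" => no
  Position 3: "a" => MATCH
  Position 4: "a" => MATCH
  Position 5: "c" => no
  Position 6: "b" => no
  Position 7: "c" => no
  Position 8: "c" => no
  Position 9: "c" => no
Total occurrences: 3

3


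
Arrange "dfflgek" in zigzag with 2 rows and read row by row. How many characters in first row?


Zigzag "dfflgek" into 2 rows:
Placing characters:
  'd' => row 0
  'f' => row 1
  'f' => row 0
  'l' => row 1
  'g' => row 0
  'e' => row 1
  'k' => row 0
Rows:
  Row 0: "dfgk"
  Row 1: "fle"
First row length: 4

4


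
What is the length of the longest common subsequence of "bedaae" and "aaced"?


LCS of "bedaae" and "aaced"
DP table:
           a    a    c    e    d
      0    0    0    0    0    0
  b   0    0    0    0    0    0
  e   0    0    0    0    1    1
  d   0    0    0    0    1    2
  a   0    1    1    1    1    2
  a   0    1    2    2    2    2
  e   0    1    2    2    3    3
LCS length = dp[6][5] = 3

3


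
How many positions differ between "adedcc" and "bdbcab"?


Comparing "adedcc" and "bdbcab" position by position:
  Position 0: 'a' vs 'b' => DIFFER
  Position 1: 'd' vs 'd' => same
  Position 2: 'e' vs 'b' => DIFFER
  Position 3: 'd' vs 'c' => DIFFER
  Position 4: 'c' vs 'a' => DIFFER
  Position 5: 'c' vs 'b' => DIFFER
Positions that differ: 5

5


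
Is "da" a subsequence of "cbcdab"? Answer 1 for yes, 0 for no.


Check if "da" is a subsequence of "cbcdab"
Greedy scan:
  Position 0 ('c'): no match needed
  Position 1 ('b'): no match needed
  Position 2 ('c'): no match needed
  Position 3 ('d'): matches sub[0] = 'd'
  Position 4 ('a'): matches sub[1] = 'a'
  Position 5 ('b'): no match needed
All 2 characters matched => is a subsequence

1


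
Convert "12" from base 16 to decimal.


Input: "12" in base 16
Positional expansion:
  Digit '1' (value 1) x 16^1 = 16
  Digit '2' (value 2) x 16^0 = 2
Sum = 18

18


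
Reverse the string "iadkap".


Input: iadkap
Reading characters right to left:
  Position 5: 'p'
  Position 4: 'a'
  Position 3: 'k'
  Position 2: 'd'
  Position 1: 'a'
  Position 0: 'i'
Reversed: pakdai

pakdai


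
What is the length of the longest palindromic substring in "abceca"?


Input: "abceca"
Checking substrings for palindromes:
  [2:5] "cec" (len 3) => palindrome
Longest palindromic substring: "cec" with length 3

3


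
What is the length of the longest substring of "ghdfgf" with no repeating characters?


Input: "ghdfgf"
Sliding window (track last position of each char):
  Position 0 ('g'): window [0,0] length 1 -- new best
  Position 1 ('h'): window [0,1] length 2 -- new best
  Position 2 ('d'): window [0,2] length 3 -- new best
  Position 3 ('f'): window [0,3] length 4 -- new best
  Position 4 ('g'): repeat (last at 0), move window start to 1
  Position 4 ('g'): window [1,4] length 4
  Position 5 ('f'): repeat (last at 3), move window start to 4
  Position 5 ('f'): window [4,5] length 2
Longest substring with no repeats: "ghdf" with length 4

4
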